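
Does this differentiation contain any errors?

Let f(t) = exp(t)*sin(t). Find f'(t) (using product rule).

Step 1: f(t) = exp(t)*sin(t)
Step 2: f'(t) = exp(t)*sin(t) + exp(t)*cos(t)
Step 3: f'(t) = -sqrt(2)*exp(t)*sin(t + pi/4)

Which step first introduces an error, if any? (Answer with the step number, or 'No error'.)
Step 3

Step 3 is incorrect due to a sign flip.
The step shows: -sqrt(2)*exp(t)*sin(t + pi/4)
The correct value should be: sqrt(2)*exp(t)*sin(t + pi/4)

Explanation: The sign of the whole expression was flipped: the term sqrt(2)*exp(t)*sin(t + pi/4) was incorrectly written as -sqrt(2)*exp(t)*sin(t + pi/4)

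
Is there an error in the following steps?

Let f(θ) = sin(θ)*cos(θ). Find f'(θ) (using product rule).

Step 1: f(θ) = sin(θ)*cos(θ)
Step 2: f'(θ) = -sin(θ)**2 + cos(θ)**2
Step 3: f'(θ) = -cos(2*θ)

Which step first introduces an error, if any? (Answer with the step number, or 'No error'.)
Step 3

Step 3 is incorrect due to a sign flip.
The step shows: -cos(2*θ)
The correct value should be: cos(2*θ)

Explanation: The sign of the whole expression was flipped: the term cos(2*θ) was incorrectly written as -cos(2*θ)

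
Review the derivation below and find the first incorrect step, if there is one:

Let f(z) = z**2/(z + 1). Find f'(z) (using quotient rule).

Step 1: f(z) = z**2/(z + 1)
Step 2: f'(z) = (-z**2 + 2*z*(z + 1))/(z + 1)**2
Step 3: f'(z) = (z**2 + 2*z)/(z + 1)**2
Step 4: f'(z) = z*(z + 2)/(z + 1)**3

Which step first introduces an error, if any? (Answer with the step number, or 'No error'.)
Step 4

Step 4 is incorrect due to a wrong exponent.
The step shows: z*(z + 2)/(z + 1)**3
The correct value should be: z*(z + 2)/(z + 1)**2

Explanation: The exponent -2 on z + 1 was incorrectly written as -3: the term z*(z + 2)/(z + 1)**2 was incorrectly written as z*(z + 2)/(z + 1)**3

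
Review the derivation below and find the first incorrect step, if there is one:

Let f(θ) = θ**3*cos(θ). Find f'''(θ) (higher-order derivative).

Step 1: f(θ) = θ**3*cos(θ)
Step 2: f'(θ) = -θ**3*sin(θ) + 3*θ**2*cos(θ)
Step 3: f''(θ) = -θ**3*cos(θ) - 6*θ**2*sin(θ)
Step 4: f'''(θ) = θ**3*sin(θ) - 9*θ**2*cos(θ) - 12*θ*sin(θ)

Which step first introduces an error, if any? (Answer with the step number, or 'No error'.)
Step 3

Step 3 is incorrect due to a dropped term.
The step shows: -θ**3*cos(θ) - 6*θ**2*sin(θ)
The correct value should be: -θ**3*cos(θ) - 6*θ**2*sin(θ) + 6*θ*cos(θ)

Explanation: A term was dropped: the term 6*θ*cos(θ) was incorrectly omitted
The later steps are derived from this incorrect expression, so the error originates in Step 3.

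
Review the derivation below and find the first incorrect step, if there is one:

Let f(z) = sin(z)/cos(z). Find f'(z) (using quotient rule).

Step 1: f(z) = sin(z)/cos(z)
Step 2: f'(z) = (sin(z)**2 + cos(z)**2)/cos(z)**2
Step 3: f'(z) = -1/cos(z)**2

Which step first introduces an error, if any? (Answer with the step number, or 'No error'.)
Step 3

Step 3 is incorrect due to a sign flip.
The step shows: -1/cos(z)**2
The correct value should be: cos(z)**(-2)

Explanation: The sign of the whole expression was flipped: the term cos(z)**(-2) was incorrectly written as -1/cos(z)**2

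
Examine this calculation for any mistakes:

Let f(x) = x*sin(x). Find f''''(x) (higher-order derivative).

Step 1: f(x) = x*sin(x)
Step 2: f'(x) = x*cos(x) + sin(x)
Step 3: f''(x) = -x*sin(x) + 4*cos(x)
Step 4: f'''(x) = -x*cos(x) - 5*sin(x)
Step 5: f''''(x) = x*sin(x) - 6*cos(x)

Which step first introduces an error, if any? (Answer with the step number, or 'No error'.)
Step 3

Step 3 is incorrect due to a wrong coefficient.
The step shows: -x*sin(x) + 4*cos(x)
The correct value should be: -x*sin(x) + 2*cos(x)

Explanation: The coefficient 2 was incorrectly written as 4: the term 2*cos(x) was incorrectly written as 4*cos(x)
The later steps are derived from this incorrect expression, so the error originates in Step 3.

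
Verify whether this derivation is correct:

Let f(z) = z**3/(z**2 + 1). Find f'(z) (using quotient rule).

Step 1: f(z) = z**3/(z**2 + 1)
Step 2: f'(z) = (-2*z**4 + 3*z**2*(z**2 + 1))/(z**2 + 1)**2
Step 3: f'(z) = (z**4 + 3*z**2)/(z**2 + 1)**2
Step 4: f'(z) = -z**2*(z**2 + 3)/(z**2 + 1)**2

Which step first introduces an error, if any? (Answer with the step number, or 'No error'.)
Step 4

Step 4 is incorrect due to a sign flip.
The step shows: -z**2*(z**2 + 3)/(z**2 + 1)**2
The correct value should be: z**2*(z**2 + 3)/(z**2 + 1)**2

Explanation: The sign of the whole expression was flipped: the term z**2*(z**2 + 3)/(z**2 + 1)**2 was incorrectly written as -z**2*(z**2 + 3)/(z**2 + 1)**2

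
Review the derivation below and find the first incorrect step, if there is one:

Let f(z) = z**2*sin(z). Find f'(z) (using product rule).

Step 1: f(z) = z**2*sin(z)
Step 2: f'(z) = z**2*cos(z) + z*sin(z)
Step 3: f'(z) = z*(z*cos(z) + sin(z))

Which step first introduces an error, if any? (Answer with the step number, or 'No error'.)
Step 2

Step 2 is incorrect due to a wrong coefficient.
The step shows: z**2*cos(z) + z*sin(z)
The correct value should be: z**2*cos(z) + 2*z*sin(z)

Explanation: The coefficient 2 was incorrectly written as 1: the term 2*z*sin(z) was incorrectly written as z*sin(z)
The later steps are derived from this incorrect expression, so the error originates in Step 2.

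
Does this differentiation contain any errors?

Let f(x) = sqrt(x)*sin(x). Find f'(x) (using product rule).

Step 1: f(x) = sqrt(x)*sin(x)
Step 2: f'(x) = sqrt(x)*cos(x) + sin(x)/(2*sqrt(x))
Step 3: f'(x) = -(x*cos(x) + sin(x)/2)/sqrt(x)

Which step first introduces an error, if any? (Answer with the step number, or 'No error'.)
Step 3

Step 3 is incorrect due to a sign flip.
The step shows: -(x*cos(x) + sin(x)/2)/sqrt(x)
The correct value should be: (x*cos(x) + sin(x)/2)/sqrt(x)

Explanation: The sign of the whole expression was flipped: the term (x*cos(x) + sin(x)/2)/sqrt(x) was incorrectly written as -(x*cos(x) + sin(x)/2)/sqrt(x)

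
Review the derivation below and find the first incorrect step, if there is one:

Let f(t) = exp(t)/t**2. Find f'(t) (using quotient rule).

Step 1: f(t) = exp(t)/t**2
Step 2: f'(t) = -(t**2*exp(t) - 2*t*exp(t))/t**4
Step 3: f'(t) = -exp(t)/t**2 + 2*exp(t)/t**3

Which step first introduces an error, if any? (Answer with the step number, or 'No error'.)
Step 2

Step 2 is incorrect due to a sign flip.
The step shows: -(t**2*exp(t) - 2*t*exp(t))/t**4
The correct value should be: (t**2*exp(t) - 2*t*exp(t))/t**4

Explanation: The sign of the whole expression was flipped: the term (t**2*exp(t) - 2*t*exp(t))/t**4 was incorrectly written as -(t**2*exp(t) - 2*t*exp(t))/t**4
The later steps are derived from this incorrect expression, so the error originates in Step 2.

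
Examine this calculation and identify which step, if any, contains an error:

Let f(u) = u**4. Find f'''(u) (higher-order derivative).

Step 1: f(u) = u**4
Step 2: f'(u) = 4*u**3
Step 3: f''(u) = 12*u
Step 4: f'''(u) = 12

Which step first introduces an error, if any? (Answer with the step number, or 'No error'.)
Step 3

Step 3 is incorrect due to a wrong exponent.
The step shows: 12*u
The correct value should be: 12*u**2

Explanation: The exponent 2 on u was incorrectly written as 1: the term 12*u**2 was incorrectly written as 12*u
The later steps are derived from this incorrect expression, so the error originates in Step 3.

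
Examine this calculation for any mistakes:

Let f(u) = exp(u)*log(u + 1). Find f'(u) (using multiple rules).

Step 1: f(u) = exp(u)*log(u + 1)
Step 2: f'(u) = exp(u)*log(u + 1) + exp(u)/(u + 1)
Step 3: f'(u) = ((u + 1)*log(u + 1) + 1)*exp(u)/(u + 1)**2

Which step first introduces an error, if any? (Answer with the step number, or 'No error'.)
Step 3

Step 3 is incorrect due to a wrong exponent.
The step shows: ((u + 1)*log(u + 1) + 1)*exp(u)/(u + 1)**2
The correct value should be: ((u + 1)*log(u + 1) + 1)*exp(u)/(u + 1)

Explanation: The exponent -1 on u + 1 was incorrectly written as -2: the term ((u + 1)*log(u + 1) + 1)*exp(u)/(u + 1) was incorrectly written as ((u + 1)*log(u + 1) + 1)*exp(u)/(u + 1)**2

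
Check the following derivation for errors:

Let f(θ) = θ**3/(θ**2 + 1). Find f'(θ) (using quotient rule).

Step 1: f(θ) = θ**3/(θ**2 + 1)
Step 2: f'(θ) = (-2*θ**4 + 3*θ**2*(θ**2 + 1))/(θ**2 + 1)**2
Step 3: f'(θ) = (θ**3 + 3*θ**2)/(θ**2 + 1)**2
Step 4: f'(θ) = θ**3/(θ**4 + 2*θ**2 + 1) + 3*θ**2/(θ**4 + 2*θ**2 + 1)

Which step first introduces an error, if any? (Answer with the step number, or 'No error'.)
Step 3

Step 3 is incorrect due to a wrong exponent.
The step shows: (θ**3 + 3*θ**2)/(θ**2 + 1)**2
The correct value should be: (θ**4 + 3*θ**2)/(θ**2 + 1)**2

Explanation: The exponent 4 on θ was incorrectly written as 3: the term (θ**4 + 3*θ**2)/(θ**2 + 1)**2 was incorrectly written as (θ**3 + 3*θ**2)/(θ**2 + 1)**2
The later steps are derived from this incorrect expression, so the error originates in Step 3.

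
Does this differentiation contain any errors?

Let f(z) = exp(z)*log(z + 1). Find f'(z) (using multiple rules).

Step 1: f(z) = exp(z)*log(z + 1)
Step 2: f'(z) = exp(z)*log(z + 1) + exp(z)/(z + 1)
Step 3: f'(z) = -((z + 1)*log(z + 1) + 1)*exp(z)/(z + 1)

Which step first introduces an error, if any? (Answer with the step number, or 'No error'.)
Step 3

Step 3 is incorrect due to a sign flip.
The step shows: -((z + 1)*log(z + 1) + 1)*exp(z)/(z + 1)
The correct value should be: ((z + 1)*log(z + 1) + 1)*exp(z)/(z + 1)

Explanation: The sign of the whole expression was flipped: the term ((z + 1)*log(z + 1) + 1)*exp(z)/(z + 1) was incorrectly written as -((z + 1)*log(z + 1) + 1)*exp(z)/(z + 1)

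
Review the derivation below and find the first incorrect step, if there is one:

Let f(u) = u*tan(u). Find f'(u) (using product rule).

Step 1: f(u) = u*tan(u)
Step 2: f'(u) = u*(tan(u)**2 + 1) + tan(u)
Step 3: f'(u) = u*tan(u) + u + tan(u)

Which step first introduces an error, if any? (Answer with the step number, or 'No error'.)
Step 3

Step 3 is incorrect due to a wrong exponent.
The step shows: u*tan(u) + u + tan(u)
The correct value should be: u*tan(u)**2 + u + tan(u)

Explanation: The exponent 2 on tan(u) was incorrectly written as 1: the term u*tan(u)**2 was incorrectly written as u*tan(u)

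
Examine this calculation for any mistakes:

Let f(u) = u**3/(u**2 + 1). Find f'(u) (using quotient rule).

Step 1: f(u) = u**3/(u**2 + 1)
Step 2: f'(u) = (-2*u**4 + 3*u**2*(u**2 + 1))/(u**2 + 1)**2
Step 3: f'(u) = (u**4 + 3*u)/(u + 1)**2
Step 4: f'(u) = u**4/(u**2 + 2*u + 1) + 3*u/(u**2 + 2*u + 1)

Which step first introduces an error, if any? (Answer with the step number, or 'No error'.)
Step 3

Step 3 is incorrect due to a wrong exponent.
The step shows: (u**4 + 3*u)/(u + 1)**2
The correct value should be: (u**4 + 3*u**2)/(u**2 + 1)**2

Explanation: The exponent 2 on u was incorrectly written as 1: the term (u**4 + 3*u**2)/(u**2 + 1)**2 was incorrectly written as (u**4 + 3*u)/(u + 1)**2
The later steps are derived from this incorrect expression, so the error originates in Step 3.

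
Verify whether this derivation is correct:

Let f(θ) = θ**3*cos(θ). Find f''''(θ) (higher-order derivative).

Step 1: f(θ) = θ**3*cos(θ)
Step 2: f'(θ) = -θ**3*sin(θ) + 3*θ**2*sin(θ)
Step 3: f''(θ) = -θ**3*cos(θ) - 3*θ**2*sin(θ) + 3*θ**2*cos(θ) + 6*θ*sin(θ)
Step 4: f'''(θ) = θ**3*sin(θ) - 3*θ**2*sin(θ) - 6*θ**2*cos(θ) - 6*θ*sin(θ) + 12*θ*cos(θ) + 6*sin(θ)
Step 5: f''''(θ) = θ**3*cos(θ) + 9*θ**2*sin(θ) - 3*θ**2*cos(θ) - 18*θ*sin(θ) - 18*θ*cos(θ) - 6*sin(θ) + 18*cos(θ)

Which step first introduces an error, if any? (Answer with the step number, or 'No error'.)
Step 2

Step 2 is incorrect due to a wrong trig function.
The step shows: -θ**3*sin(θ) + 3*θ**2*sin(θ)
The correct value should be: -θ**3*sin(θ) + 3*θ**2*cos(θ)

Explanation: cos(θ) was incorrectly written as sin(θ): the term 3*θ**2*cos(θ) was incorrectly written as 3*θ**2*sin(θ)
The later steps are derived from this incorrect expression, so the error originates in Step 2.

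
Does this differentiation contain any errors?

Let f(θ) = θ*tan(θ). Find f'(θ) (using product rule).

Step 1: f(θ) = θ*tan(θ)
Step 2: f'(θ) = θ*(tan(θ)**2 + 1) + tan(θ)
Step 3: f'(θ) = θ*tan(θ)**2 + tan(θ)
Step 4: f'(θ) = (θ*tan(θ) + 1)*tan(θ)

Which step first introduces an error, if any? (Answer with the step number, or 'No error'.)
Step 3

Step 3 is incorrect due to a dropped term.
The step shows: θ*tan(θ)**2 + tan(θ)
The correct value should be: θ*tan(θ)**2 + θ + tan(θ)

Explanation: A term was dropped: the term θ was incorrectly omitted
The later steps are derived from this incorrect expression, so the error originates in Step 3.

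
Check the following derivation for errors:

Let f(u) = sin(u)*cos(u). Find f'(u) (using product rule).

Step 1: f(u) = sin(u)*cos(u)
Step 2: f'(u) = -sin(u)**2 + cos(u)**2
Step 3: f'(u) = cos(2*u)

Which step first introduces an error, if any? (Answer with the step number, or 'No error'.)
No error

All steps in this derivation are correct.
The final answer f'(u) = cos(2*u) is valid.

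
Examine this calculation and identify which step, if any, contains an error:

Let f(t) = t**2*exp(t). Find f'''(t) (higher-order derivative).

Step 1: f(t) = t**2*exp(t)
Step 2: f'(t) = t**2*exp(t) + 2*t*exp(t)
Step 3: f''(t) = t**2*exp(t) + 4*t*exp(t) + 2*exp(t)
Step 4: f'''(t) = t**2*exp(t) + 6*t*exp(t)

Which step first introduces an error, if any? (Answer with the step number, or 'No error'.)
Step 4

Step 4 is incorrect due to a dropped term.
The step shows: t**2*exp(t) + 6*t*exp(t)
The correct value should be: t**2*exp(t) + 6*t*exp(t) + 6*exp(t)

Explanation: A term was dropped: the term 6*exp(t) was incorrectly omitted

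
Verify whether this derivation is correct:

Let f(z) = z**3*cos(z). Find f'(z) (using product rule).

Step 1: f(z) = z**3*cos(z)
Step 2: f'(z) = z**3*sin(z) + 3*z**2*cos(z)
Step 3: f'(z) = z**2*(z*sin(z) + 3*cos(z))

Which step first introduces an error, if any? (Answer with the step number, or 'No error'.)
Step 2

Step 2 is incorrect due to a sign flip.
The step shows: z**3*sin(z) + 3*z**2*cos(z)
The correct value should be: -z**3*sin(z) + 3*z**2*cos(z)

Explanation: The sign of one term was flipped: the term -z**3*sin(z) was incorrectly written as z**3*sin(z)
The later steps are derived from this incorrect expression, so the error originates in Step 2.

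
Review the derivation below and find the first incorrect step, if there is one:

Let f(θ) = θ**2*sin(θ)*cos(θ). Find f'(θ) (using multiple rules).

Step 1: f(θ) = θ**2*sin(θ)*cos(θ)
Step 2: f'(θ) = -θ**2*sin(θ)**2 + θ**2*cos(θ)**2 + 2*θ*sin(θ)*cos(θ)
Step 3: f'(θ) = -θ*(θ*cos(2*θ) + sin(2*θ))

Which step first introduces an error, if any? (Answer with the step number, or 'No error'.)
Step 3

Step 3 is incorrect due to a sign flip.
The step shows: -θ*(θ*cos(2*θ) + sin(2*θ))
The correct value should be: θ*(θ*cos(2*θ) + sin(2*θ))

Explanation: The sign of the whole expression was flipped: the term θ*(θ*cos(2*θ) + sin(2*θ)) was incorrectly written as -θ*(θ*cos(2*θ) + sin(2*θ))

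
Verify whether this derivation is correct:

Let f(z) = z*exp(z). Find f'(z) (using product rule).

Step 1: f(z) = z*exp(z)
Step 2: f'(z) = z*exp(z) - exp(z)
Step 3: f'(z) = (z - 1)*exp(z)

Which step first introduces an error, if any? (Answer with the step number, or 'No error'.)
Step 2

Step 2 is incorrect due to a sign flip.
The step shows: z*exp(z) - exp(z)
The correct value should be: z*exp(z) + exp(z)

Explanation: The sign of one term was flipped: the term exp(z) was incorrectly written as -exp(z)
The later steps are derived from this incorrect expression, so the error originates in Step 2.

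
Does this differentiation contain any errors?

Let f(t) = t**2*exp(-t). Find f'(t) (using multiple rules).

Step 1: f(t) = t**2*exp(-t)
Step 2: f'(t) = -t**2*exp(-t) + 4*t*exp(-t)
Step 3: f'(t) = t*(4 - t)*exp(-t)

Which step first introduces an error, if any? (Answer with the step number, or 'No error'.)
Step 2

Step 2 is incorrect due to a wrong coefficient.
The step shows: -t**2*exp(-t) + 4*t*exp(-t)
The correct value should be: -t**2*exp(-t) + 2*t*exp(-t)

Explanation: The coefficient 2 was incorrectly written as 4: the term 2*t*exp(-t) was incorrectly written as 4*t*exp(-t)
The later steps are derived from this incorrect expression, so the error originates in Step 2.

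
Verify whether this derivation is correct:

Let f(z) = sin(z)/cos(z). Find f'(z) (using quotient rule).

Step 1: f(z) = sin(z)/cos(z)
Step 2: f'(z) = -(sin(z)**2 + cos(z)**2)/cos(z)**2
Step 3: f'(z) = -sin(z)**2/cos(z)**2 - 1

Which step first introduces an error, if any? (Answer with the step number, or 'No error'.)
Step 2

Step 2 is incorrect due to a sign flip.
The step shows: -(sin(z)**2 + cos(z)**2)/cos(z)**2
The correct value should be: (sin(z)**2 + cos(z)**2)/cos(z)**2

Explanation: The sign of the whole expression was flipped: the term (sin(z)**2 + cos(z)**2)/cos(z)**2 was incorrectly written as -(sin(z)**2 + cos(z)**2)/cos(z)**2
The later steps are derived from this incorrect expression, so the error originates in Step 2.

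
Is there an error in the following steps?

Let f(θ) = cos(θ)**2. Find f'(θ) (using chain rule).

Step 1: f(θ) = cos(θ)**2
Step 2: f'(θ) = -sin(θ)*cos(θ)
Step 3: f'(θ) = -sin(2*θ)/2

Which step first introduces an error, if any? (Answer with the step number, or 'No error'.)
Step 2

Step 2 is incorrect due to a wrong coefficient.
The step shows: -sin(θ)*cos(θ)
The correct value should be: -2*sin(θ)*cos(θ)

Explanation: The coefficient -2 was incorrectly written as -1: the term -2*sin(θ)*cos(θ) was incorrectly written as -sin(θ)*cos(θ)
The later steps are derived from this incorrect expression, so the error originates in Step 2.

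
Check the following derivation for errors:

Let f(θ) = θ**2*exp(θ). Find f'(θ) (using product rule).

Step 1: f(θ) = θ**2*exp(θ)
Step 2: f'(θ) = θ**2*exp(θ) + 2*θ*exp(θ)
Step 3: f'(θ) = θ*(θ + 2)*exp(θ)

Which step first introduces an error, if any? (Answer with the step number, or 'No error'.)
No error

All steps in this derivation are correct.
The final answer f'(θ) = θ*(θ + 2)*exp(θ) is valid.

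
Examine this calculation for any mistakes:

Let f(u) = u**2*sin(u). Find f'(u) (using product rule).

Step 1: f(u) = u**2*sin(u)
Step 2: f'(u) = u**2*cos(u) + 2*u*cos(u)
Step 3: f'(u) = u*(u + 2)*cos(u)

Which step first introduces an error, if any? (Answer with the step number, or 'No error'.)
Step 2

Step 2 is incorrect due to a wrong trig function.
The step shows: u**2*cos(u) + 2*u*cos(u)
The correct value should be: u**2*cos(u) + 2*u*sin(u)

Explanation: sin(u) was incorrectly written as cos(u): the term 2*u*sin(u) was incorrectly written as 2*u*cos(u)
The later steps are derived from this incorrect expression, so the error originates in Step 2.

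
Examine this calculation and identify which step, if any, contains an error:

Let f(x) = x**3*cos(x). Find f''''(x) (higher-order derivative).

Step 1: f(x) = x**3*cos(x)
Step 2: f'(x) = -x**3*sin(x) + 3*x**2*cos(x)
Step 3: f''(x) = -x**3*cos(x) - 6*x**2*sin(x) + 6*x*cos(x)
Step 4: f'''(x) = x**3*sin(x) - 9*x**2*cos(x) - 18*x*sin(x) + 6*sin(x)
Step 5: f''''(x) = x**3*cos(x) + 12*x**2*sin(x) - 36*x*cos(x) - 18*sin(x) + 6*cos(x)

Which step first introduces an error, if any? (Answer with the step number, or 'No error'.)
Step 4

Step 4 is incorrect due to a wrong trig function.
The step shows: x**3*sin(x) - 9*x**2*cos(x) - 18*x*sin(x) + 6*sin(x)
The correct value should be: x**3*sin(x) - 9*x**2*cos(x) - 18*x*sin(x) + 6*cos(x)

Explanation: cos(x) was incorrectly written as sin(x): the term 6*cos(x) was incorrectly written as 6*sin(x)
The later steps are derived from this incorrect expression, so the error originates in Step 4.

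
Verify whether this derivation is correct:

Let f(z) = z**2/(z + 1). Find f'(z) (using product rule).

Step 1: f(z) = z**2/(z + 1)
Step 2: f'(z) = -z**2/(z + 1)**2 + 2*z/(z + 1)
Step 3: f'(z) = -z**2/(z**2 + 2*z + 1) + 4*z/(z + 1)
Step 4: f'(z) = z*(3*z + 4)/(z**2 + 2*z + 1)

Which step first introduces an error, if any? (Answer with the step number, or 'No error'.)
Step 3

Step 3 is incorrect due to a wrong coefficient.
The step shows: -z**2/(z**2 + 2*z + 1) + 4*z/(z + 1)
The correct value should be: -z**2/(z**2 + 2*z + 1) + 2*z/(z + 1)

Explanation: The coefficient 2 was incorrectly written as 4: the term 2*z/(z + 1) was incorrectly written as 4*z/(z + 1)
The later steps are derived from this incorrect expression, so the error originates in Step 3.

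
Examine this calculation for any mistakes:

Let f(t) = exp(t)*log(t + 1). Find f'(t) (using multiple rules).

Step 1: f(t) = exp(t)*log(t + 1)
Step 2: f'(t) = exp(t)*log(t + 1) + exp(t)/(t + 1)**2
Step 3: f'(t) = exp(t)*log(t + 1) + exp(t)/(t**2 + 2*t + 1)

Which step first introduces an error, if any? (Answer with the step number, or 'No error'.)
Step 2

Step 2 is incorrect due to a wrong exponent.
The step shows: exp(t)*log(t + 1) + exp(t)/(t + 1)**2
The correct value should be: exp(t)*log(t + 1) + exp(t)/(t + 1)

Explanation: The exponent -1 on t + 1 was incorrectly written as -2: the term exp(t)/(t + 1) was incorrectly written as exp(t)/(t + 1)**2
The later steps are derived from this incorrect expression, so the error originates in Step 2.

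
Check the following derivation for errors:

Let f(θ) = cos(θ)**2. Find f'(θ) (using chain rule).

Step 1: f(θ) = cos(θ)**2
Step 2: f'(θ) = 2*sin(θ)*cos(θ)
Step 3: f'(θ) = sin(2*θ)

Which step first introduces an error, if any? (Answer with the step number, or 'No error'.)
Step 2

Step 2 is incorrect due to a sign flip.
The step shows: 2*sin(θ)*cos(θ)
The correct value should be: -2*sin(θ)*cos(θ)

Explanation: The sign of the whole expression was flipped: the term -2*sin(θ)*cos(θ) was incorrectly written as 2*sin(θ)*cos(θ)
The later steps are derived from this incorrect expression, so the error originates in Step 2.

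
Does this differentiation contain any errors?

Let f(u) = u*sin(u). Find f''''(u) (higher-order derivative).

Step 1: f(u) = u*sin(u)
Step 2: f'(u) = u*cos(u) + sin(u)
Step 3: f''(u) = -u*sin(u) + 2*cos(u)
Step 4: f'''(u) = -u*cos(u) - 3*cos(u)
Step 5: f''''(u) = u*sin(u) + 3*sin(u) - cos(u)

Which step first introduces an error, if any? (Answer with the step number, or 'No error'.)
Step 4

Step 4 is incorrect due to a wrong trig function.
The step shows: -u*cos(u) - 3*cos(u)
The correct value should be: -u*cos(u) - 3*sin(u)

Explanation: sin(u) was incorrectly written as cos(u): the term -3*sin(u) was incorrectly written as -3*cos(u)
The later steps are derived from this incorrect expression, so the error originates in Step 4.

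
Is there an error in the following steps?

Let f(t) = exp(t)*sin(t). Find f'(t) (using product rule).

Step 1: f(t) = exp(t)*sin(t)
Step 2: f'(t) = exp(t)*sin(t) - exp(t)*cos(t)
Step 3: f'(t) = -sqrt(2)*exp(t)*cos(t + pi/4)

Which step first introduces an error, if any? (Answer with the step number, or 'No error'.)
Step 2

Step 2 is incorrect due to a sign flip.
The step shows: exp(t)*sin(t) - exp(t)*cos(t)
The correct value should be: exp(t)*sin(t) + exp(t)*cos(t)

Explanation: The sign of one term was flipped: the term exp(t)*cos(t) was incorrectly written as -exp(t)*cos(t)
The later steps are derived from this incorrect expression, so the error originates in Step 2.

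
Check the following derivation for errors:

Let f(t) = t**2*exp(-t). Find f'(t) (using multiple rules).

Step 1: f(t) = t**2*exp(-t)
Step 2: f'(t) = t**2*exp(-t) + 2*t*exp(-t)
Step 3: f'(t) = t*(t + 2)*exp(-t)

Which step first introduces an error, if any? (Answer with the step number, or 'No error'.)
Step 2

Step 2 is incorrect due to a sign flip.
The step shows: t**2*exp(-t) + 2*t*exp(-t)
The correct value should be: -t**2*exp(-t) + 2*t*exp(-t)

Explanation: The sign of one term was flipped: the term -t**2*exp(-t) was incorrectly written as t**2*exp(-t)
The later steps are derived from this incorrect expression, so the error originates in Step 2.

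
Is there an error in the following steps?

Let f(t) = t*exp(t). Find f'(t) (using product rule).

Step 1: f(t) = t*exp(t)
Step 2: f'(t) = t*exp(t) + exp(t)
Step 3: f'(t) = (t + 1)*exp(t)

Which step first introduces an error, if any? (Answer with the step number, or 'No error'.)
No error

All steps in this derivation are correct.
The final answer f'(t) = (t + 1)*exp(t) is valid.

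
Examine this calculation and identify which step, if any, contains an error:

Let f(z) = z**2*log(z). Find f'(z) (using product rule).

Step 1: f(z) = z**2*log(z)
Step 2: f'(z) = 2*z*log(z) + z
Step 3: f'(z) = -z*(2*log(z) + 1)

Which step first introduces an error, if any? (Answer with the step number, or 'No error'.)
Step 3

Step 3 is incorrect due to a sign flip.
The step shows: -z*(2*log(z) + 1)
The correct value should be: z*(2*log(z) + 1)

Explanation: The sign of the whole expression was flipped: the term z*(2*log(z) + 1) was incorrectly written as -z*(2*log(z) + 1)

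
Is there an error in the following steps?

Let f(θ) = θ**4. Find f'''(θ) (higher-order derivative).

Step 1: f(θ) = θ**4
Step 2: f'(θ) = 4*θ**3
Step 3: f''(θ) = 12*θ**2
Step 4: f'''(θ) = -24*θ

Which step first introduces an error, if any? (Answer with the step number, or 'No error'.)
Step 4

Step 4 is incorrect due to a sign flip.
The step shows: -24*θ
The correct value should be: 24*θ

Explanation: The sign of the whole expression was flipped: the term 24*θ was incorrectly written as -24*θ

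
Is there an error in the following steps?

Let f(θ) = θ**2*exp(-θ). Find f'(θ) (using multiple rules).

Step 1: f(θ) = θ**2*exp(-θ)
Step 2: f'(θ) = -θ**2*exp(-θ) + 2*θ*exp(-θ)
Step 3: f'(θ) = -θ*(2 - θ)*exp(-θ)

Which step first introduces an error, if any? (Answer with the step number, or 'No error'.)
Step 3

Step 3 is incorrect due to a sign flip.
The step shows: -θ*(2 - θ)*exp(-θ)
The correct value should be: θ*(2 - θ)*exp(-θ)

Explanation: The sign of the whole expression was flipped: the term θ*(2 - θ)*exp(-θ) was incorrectly written as -θ*(2 - θ)*exp(-θ)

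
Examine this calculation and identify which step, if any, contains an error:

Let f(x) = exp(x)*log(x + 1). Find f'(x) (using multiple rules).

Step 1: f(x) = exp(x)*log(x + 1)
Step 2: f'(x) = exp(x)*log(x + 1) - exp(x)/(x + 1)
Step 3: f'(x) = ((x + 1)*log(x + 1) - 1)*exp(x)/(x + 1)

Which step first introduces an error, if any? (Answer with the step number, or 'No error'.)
Step 2

Step 2 is incorrect due to a sign flip.
The step shows: exp(x)*log(x + 1) - exp(x)/(x + 1)
The correct value should be: exp(x)*log(x + 1) + exp(x)/(x + 1)

Explanation: The sign of one term was flipped: the term exp(x)/(x + 1) was incorrectly written as -exp(x)/(x + 1)
The later steps are derived from this incorrect expression, so the error originates in Step 2.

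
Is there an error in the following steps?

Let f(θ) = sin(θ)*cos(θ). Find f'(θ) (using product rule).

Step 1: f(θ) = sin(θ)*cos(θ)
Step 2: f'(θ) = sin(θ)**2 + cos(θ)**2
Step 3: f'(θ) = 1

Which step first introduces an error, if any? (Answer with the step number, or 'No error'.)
Step 2

Step 2 is incorrect due to a sign flip.
The step shows: sin(θ)**2 + cos(θ)**2
The correct value should be: -sin(θ)**2 + cos(θ)**2

Explanation: The sign of one term was flipped: the term -sin(θ)**2 was incorrectly written as sin(θ)**2
The later steps are derived from this incorrect expression, so the error originates in Step 2.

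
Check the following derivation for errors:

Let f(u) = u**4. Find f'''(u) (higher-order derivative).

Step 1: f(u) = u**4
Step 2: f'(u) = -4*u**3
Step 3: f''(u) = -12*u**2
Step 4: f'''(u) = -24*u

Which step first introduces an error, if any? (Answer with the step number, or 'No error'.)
Step 2

Step 2 is incorrect due to a sign flip.
The step shows: -4*u**3
The correct value should be: 4*u**3

Explanation: The sign of the whole expression was flipped: the term 4*u**3 was incorrectly written as -4*u**3
The later steps are derived from this incorrect expression, so the error originates in Step 2.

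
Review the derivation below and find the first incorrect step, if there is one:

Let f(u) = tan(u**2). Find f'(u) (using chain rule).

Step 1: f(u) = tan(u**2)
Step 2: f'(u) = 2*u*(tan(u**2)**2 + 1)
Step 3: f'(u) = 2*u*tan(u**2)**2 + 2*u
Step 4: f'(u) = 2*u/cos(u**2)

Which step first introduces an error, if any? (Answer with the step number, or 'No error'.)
Step 4

Step 4 is incorrect due to a wrong exponent.
The step shows: 2*u/cos(u**2)
The correct value should be: 2*u/cos(u**2)**2

Explanation: The exponent -2 on cos(u**2) was incorrectly written as -1: the term 2*u/cos(u**2)**2 was incorrectly written as 2*u/cos(u**2)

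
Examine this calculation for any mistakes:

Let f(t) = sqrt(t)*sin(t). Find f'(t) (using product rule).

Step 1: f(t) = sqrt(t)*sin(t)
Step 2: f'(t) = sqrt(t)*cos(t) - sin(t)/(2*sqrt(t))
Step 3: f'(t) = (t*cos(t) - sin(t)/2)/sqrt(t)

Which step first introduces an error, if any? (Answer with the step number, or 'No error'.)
Step 2

Step 2 is incorrect due to a sign flip.
The step shows: sqrt(t)*cos(t) - sin(t)/(2*sqrt(t))
The correct value should be: sqrt(t)*cos(t) + sin(t)/(2*sqrt(t))

Explanation: The sign of one term was flipped: the term sin(t)/(2*sqrt(t)) was incorrectly written as -sin(t)/(2*sqrt(t))
The later steps are derived from this incorrect expression, so the error originates in Step 2.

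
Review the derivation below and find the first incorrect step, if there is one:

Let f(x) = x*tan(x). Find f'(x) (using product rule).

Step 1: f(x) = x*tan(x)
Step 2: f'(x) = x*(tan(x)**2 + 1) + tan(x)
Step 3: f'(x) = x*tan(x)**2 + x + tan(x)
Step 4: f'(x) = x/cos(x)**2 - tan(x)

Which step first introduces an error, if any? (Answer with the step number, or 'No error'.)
Step 4

Step 4 is incorrect due to a sign flip.
The step shows: x/cos(x)**2 - tan(x)
The correct value should be: x/cos(x)**2 + tan(x)

Explanation: The sign of one term was flipped: the term tan(x) was incorrectly written as -tan(x)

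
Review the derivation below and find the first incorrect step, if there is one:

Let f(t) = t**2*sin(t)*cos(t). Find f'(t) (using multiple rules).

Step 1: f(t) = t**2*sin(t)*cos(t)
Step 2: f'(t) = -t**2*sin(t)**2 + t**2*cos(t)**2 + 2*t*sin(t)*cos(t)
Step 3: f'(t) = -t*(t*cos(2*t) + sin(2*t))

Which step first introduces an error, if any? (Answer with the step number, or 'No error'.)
Step 3

Step 3 is incorrect due to a sign flip.
The step shows: -t*(t*cos(2*t) + sin(2*t))
The correct value should be: t*(t*cos(2*t) + sin(2*t))

Explanation: The sign of the whole expression was flipped: the term t*(t*cos(2*t) + sin(2*t)) was incorrectly written as -t*(t*cos(2*t) + sin(2*t))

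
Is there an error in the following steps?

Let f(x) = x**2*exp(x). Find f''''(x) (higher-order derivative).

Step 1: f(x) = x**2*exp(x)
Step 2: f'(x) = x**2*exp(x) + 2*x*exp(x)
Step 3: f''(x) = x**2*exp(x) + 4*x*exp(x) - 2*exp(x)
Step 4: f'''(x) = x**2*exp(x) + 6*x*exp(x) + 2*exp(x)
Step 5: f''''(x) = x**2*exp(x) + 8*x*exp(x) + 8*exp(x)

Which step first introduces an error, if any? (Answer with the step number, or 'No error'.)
Step 3

Step 3 is incorrect due to a sign flip.
The step shows: x**2*exp(x) + 4*x*exp(x) - 2*exp(x)
The correct value should be: x**2*exp(x) + 4*x*exp(x) + 2*exp(x)

Explanation: The sign of one term was flipped: the term 2*exp(x) was incorrectly written as -2*exp(x)
The later steps are derived from this incorrect expression, so the error originates in Step 3.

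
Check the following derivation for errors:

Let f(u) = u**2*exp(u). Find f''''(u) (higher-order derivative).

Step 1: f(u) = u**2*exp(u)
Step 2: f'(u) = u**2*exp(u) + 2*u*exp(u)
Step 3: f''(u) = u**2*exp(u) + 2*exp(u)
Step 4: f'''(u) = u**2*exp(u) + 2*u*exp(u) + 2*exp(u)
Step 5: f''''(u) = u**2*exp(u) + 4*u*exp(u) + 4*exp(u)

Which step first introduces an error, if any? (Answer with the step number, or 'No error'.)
Step 3

Step 3 is incorrect due to a dropped term.
The step shows: u**2*exp(u) + 2*exp(u)
The correct value should be: u**2*exp(u) + 4*u*exp(u) + 2*exp(u)

Explanation: A term was dropped: the term 4*u*exp(u) was incorrectly omitted
The later steps are derived from this incorrect expression, so the error originates in Step 3.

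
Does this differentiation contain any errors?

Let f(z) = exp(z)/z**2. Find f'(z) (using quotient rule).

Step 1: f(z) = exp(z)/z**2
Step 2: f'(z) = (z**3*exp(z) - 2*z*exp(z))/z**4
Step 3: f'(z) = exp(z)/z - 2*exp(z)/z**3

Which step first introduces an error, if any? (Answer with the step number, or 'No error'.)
Step 2

Step 2 is incorrect due to a wrong exponent.
The step shows: (z**3*exp(z) - 2*z*exp(z))/z**4
The correct value should be: (z**2*exp(z) - 2*z*exp(z))/z**4

Explanation: The exponent 2 on z was incorrectly written as 3: the term (z**2*exp(z) - 2*z*exp(z))/z**4 was incorrectly written as (z**3*exp(z) - 2*z*exp(z))/z**4
The later steps are derived from this incorrect expression, so the error originates in Step 2.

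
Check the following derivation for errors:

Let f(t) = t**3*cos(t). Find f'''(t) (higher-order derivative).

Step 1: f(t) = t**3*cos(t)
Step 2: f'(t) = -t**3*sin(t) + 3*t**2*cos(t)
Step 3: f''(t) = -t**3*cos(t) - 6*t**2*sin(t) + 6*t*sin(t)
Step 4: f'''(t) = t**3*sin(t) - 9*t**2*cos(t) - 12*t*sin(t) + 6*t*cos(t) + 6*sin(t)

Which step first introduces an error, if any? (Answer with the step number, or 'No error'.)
Step 3

Step 3 is incorrect due to a wrong trig function.
The step shows: -t**3*cos(t) - 6*t**2*sin(t) + 6*t*sin(t)
The correct value should be: -t**3*cos(t) - 6*t**2*sin(t) + 6*t*cos(t)

Explanation: cos(t) was incorrectly written as sin(t): the term 6*t*cos(t) was incorrectly written as 6*t*sin(t)
The later steps are derived from this incorrect expression, so the error originates in Step 3.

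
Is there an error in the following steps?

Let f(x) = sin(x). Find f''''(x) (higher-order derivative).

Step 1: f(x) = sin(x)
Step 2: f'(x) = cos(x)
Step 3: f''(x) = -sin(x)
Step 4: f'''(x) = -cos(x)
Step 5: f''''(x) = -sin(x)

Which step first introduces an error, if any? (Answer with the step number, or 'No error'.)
Step 5

Step 5 is incorrect due to a sign flip.
The step shows: -sin(x)
The correct value should be: sin(x)

Explanation: The sign of the whole expression was flipped: the term sin(x) was incorrectly written as -sin(x)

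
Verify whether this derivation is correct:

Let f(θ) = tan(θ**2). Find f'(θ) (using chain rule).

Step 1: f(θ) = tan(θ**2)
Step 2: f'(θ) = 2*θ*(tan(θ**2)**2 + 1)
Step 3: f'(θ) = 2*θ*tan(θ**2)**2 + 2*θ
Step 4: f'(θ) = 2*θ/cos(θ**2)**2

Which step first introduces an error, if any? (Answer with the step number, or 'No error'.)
No error

All steps in this derivation are correct.
The final answer f'(θ) = 2*θ/cos(θ**2)**2 is valid.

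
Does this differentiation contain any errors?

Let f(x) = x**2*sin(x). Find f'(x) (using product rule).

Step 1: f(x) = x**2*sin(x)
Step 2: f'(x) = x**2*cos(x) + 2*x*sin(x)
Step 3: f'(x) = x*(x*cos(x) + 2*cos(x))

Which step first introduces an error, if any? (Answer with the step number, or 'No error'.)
Step 3

Step 3 is incorrect due to a wrong trig function.
The step shows: x*(x*cos(x) + 2*cos(x))
The correct value should be: x*(x*cos(x) + 2*sin(x))

Explanation: sin(x) was incorrectly written as cos(x): the term x*(x*cos(x) + 2*sin(x)) was incorrectly written as x*(x*cos(x) + 2*cos(x))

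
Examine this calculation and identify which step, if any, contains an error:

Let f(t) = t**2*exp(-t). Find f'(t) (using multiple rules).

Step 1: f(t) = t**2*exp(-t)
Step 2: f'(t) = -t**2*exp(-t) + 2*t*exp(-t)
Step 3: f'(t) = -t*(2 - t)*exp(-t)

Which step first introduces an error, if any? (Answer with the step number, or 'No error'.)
Step 3

Step 3 is incorrect due to a sign flip.
The step shows: -t*(2 - t)*exp(-t)
The correct value should be: t*(2 - t)*exp(-t)

Explanation: The sign of the whole expression was flipped: the term t*(2 - t)*exp(-t) was incorrectly written as -t*(2 - t)*exp(-t)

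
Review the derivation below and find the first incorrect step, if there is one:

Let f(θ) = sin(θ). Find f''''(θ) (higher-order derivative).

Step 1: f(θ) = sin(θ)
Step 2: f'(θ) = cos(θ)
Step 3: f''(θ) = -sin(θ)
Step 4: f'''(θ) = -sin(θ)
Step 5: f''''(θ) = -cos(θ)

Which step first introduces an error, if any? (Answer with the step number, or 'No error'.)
Step 4

Step 4 is incorrect due to a wrong trig function.
The step shows: -sin(θ)
The correct value should be: -cos(θ)

Explanation: cos(θ) was incorrectly written as sin(θ): the term -cos(θ) was incorrectly written as -sin(θ)
The later steps are derived from this incorrect expression, so the error originates in Step 4.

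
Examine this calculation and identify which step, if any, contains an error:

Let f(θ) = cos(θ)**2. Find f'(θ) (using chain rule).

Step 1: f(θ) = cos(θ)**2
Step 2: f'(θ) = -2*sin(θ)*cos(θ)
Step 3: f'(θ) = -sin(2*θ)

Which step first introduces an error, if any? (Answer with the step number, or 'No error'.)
No error

All steps in this derivation are correct.
The final answer f'(θ) = -sin(2*θ) is valid.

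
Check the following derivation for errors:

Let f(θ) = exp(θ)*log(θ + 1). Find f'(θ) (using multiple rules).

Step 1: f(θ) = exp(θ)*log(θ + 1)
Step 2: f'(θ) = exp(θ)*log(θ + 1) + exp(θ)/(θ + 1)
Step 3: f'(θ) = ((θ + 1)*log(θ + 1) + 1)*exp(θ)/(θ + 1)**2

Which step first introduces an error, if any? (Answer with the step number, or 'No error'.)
Step 3

Step 3 is incorrect due to a wrong exponent.
The step shows: ((θ + 1)*log(θ + 1) + 1)*exp(θ)/(θ + 1)**2
The correct value should be: ((θ + 1)*log(θ + 1) + 1)*exp(θ)/(θ + 1)

Explanation: The exponent -1 on θ + 1 was incorrectly written as -2: the term ((θ + 1)*log(θ + 1) + 1)*exp(θ)/(θ + 1) was incorrectly written as ((θ + 1)*log(θ + 1) + 1)*exp(θ)/(θ + 1)**2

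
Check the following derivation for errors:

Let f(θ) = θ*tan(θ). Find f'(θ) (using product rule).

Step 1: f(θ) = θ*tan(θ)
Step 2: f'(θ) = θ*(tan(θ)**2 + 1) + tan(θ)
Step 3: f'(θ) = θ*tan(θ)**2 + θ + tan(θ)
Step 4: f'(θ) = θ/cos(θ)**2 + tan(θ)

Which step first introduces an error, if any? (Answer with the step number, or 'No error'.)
No error

All steps in this derivation are correct.
The final answer f'(θ) = θ/cos(θ)**2 + tan(θ) is valid.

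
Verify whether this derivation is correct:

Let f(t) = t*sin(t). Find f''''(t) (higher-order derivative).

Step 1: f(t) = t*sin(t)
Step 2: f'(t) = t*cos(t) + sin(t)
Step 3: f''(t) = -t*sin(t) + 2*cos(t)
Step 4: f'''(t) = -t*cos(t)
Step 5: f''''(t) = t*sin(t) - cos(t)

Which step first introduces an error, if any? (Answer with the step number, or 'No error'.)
Step 4

Step 4 is incorrect due to a dropped term.
The step shows: -t*cos(t)
The correct value should be: -t*cos(t) - 3*sin(t)

Explanation: A term was dropped: the term -3*sin(t) was incorrectly omitted
The later steps are derived from this incorrect expression, so the error originates in Step 4.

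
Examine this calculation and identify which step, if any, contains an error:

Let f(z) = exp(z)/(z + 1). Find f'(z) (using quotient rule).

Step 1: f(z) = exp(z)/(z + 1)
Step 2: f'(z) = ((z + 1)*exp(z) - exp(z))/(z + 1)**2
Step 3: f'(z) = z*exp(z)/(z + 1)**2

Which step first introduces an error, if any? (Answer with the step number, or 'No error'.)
No error

All steps in this derivation are correct.
The final answer f'(z) = z*exp(z)/(z + 1)**2 is valid.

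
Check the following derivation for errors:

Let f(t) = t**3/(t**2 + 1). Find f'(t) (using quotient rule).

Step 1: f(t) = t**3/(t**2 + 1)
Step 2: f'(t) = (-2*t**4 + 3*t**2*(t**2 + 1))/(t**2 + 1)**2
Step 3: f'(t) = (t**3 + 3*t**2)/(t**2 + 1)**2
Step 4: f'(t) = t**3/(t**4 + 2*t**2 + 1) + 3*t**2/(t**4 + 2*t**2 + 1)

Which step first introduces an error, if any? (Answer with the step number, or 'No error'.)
Step 3

Step 3 is incorrect due to a wrong exponent.
The step shows: (t**3 + 3*t**2)/(t**2 + 1)**2
The correct value should be: (t**4 + 3*t**2)/(t**2 + 1)**2

Explanation: The exponent 4 on t was incorrectly written as 3: the term (t**4 + 3*t**2)/(t**2 + 1)**2 was incorrectly written as (t**3 + 3*t**2)/(t**2 + 1)**2
The later steps are derived from this incorrect expression, so the error originates in Step 3.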